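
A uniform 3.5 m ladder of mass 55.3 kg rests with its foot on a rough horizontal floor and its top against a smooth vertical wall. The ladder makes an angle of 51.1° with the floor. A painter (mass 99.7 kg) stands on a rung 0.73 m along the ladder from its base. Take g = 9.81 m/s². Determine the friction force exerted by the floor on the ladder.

Torques about the foot: N_wall · 3.5 sin 51.1° = 55.3×9.81×1.75 cos 51.1° + 99.7×9.81×0.73 cos 51.1° → N_wall = 383.47 N.
ΣF_x = 0: f_floor = N_wall = 383.47 N.

f ≈ 383 N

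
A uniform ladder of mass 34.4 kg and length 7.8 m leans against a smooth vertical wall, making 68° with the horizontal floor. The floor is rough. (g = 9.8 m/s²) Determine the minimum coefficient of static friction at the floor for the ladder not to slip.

μ_min ≈ 0.202

ΣF_y = 0: N_floor = 34.4×9.8 = 337.12 N.
Torques about the foot: N_wall · 7.8 sin 68° = 34.4×9.8×3.9 cos 68° → N_wall = 68.103 N.
ΣF_x = 0: f_floor = N_wall = 68.103 N.
μ_min = f_floor / N_floor = 68.103 / 337.12 = 0.202.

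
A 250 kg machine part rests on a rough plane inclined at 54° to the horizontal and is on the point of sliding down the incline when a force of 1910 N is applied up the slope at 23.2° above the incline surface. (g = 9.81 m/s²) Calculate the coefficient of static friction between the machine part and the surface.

μ ≈ 0.332

On the verge of sliding down the incline, friction is at its maximum μN and acts up the slope.
Perpendicular to incline: N = W cos 54° − P sin 23.2° = 1442 − 752.4 = 689.1 N.
Along incline: P cos 23.2° + μN = W sin 54° → μ = (W sin 54° − P cos 23.2°) / N = 0.3317.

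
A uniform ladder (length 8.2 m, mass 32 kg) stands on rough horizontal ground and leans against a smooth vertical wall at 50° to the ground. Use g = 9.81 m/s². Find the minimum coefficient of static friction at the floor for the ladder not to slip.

μ_min ≈ 0.420

ΣF_y = 0: N_floor = 32×9.81 = 313.92 N.
Torques about the foot: N_wall · 8.2 sin 50° = 32×9.81×4.1 cos 50° → N_wall = 131.71 N.
ΣF_x = 0: f_floor = N_wall = 131.71 N.
μ_min = f_floor / N_floor = 131.71 / 313.92 = 0.4195.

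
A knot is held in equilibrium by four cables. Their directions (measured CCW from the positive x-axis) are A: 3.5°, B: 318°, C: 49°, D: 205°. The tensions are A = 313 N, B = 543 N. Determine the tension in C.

Resolve: ΣF_x = 313 cos 3.5° + 543 cos 318° + T_C cos 49° + T_D cos 205° = 0.
        ΣF_y = 313 sin 3.5° + 543 sin 318° + T_C sin 49° + T_D sin 205° = 0.
The known terms sum to (715.9, -344.2) N, so 0.6561 T_C − 0.9063 T_D = -715.9 and 0.7547 T_C − 0.4226 T_D = 344.2.
Solving simultaneously: T_C = 1511 N, T_D = 1884 N.

T_C ≈ 1510 N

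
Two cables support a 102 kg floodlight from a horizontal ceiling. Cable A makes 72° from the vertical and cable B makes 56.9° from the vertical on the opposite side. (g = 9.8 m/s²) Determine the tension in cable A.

Angles from the horizontal: cable A is 90° − 72° = 18°, cable B is 90° − 56.9° = 33.1°.
Weight W = 102 × 9.8 = 999.6 N acts straight down.
Horizontal: T_A cos 18° = T_B cos 33.1°  →  T_B = 1.135 T_A.
Vertical: T_A sin 18° + T_B sin 33.1° = 999.6.
Substituting the horizontal relation into the vertical equation gives 0.929 T_A = 999.6, so T_A = 1076 N.

T_A ≈ 1080 N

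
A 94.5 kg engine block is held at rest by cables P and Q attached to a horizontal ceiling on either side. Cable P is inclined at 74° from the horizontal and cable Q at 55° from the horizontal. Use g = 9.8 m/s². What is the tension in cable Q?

Weight W = 94.5 × 9.8 = 926.1 N acts straight down.
Horizontal: T_P cos 74° = T_Q cos 55°  →  T_P = 2.081 T_Q.
Vertical: T_P sin 74° + T_Q sin 55° = 926.1.
Substituting the horizontal relation into the vertical equation gives 2.819 T_Q = 926.1, so T_Q = 328.5 N.

T_Q ≈ 328 N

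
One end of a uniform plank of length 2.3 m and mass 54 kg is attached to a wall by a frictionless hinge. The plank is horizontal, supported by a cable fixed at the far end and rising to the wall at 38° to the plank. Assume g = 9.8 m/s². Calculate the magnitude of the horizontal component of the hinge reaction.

Take torques about the hinge: T sin 38° · 2.3 = 54×9.8×1.15 = 608.58 N·m.
So T = 608.58 / (0.6157 × 2.3) = 429.78 N.
ΣF_x = 0: H_x = T cos 38° = 338.67 N.

H_x ≈ 339 N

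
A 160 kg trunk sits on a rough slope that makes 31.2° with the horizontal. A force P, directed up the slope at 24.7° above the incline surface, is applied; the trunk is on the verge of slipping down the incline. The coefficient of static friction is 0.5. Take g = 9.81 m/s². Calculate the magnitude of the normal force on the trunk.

N ≈ 1260 N

On the verge of sliding down the incline, friction equals μN and acts up the slope.
Perpendicular: N + P sin 24.7° = W cos 31.2° = 1343 N.
Along incline: P cos 24.7° + μN = W sin 31.2° with W sin 31.2° = 813.1 N.
Solving the pair for P and N: P = 202.7 N, N = 1258 N (and f = μN = 628.9 N).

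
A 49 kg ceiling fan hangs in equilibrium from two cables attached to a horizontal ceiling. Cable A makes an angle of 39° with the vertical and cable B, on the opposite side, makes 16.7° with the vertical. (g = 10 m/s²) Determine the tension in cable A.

Angles from the horizontal: cable A is 90° − 39° = 51°, cable B is 90° − 16.7° = 73.3°.
Weight W = 49 × 10 = 490 N acts straight down.
Horizontal: T_A cos 51° = T_B cos 73.3°  →  T_B = 2.19 T_A.
Vertical: T_A sin 51° + T_B sin 73.3° = 490.
Substituting the horizontal relation into the vertical equation gives 2.875 T_A = 490, so T_A = 170.4 N.

T_A ≈ 170 N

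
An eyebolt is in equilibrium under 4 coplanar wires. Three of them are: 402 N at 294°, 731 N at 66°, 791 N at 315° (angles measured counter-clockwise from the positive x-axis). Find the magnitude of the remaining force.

Sum the known components: ΣF_x = 1020 N, ΣF_y = -258.8 N.
For equilibrium the remaining force must supply (−ΣF_x, −ΣF_y) = (-1020, 258.8) N.
Magnitude = √((-1020)² + (258.8)²) = 1052 N; direction = atan2(258.8, -1020) = 165.8°.

F ≈ 1050 N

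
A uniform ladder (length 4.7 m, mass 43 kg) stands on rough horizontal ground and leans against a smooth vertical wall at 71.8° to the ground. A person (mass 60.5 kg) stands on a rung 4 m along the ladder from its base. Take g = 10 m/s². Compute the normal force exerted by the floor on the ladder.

ΣF_y = 0: N_floor = 43×10 + 60.5×10 = 1035 N.

N_floor ≈ 1040 N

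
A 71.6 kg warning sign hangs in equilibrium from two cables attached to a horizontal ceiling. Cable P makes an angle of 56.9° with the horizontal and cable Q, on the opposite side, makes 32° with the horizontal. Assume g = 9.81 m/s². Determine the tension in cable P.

T_P ≈ 596 N

Weight W = 71.6 × 9.81 = 702.4 N acts straight down.
Horizontal: T_P cos 56.9° = T_Q cos 32°  →  T_Q = 0.644 T_P.
Vertical: T_P sin 56.9° + T_Q sin 32° = 702.4.
Substituting the horizontal relation into the vertical equation gives 1.179 T_P = 702.4, so T_P = 595.8 N.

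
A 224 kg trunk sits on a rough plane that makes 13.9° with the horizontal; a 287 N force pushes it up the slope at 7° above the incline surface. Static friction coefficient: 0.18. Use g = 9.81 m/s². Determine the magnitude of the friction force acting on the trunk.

f ≈ 243 N

Axes along / perpendicular to the incline. W sin 13.9° = 527.9 N down-slope; W cos 13.9° = 2133 N into the surface.
Perpendicular: N = W cos 13.9° − P sin 7° = 2133 − 34.98 = 2098 N.
Along incline: P cos 7° + f = W sin 13.9° (friction acts up-slope) → f = 527.9 − 284.9 = 243 N.
|f| = 243 N ≤ μN = 377.7 N, so the trunk is indeed static.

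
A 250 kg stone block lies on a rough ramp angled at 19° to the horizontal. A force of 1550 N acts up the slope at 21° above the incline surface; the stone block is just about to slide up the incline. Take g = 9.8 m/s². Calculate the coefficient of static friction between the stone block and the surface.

On the verge of sliding up the incline, friction is at its maximum μN and acts down the slope.
Perpendicular to incline: N = W cos 19° − P sin 21° = 2317 − 555.5 = 1761 N.
Along incline: P cos 21° − μN = W sin 19° → μ = −(W sin 19° − P cos 21°) / N = 0.3688.

μ ≈ 0.369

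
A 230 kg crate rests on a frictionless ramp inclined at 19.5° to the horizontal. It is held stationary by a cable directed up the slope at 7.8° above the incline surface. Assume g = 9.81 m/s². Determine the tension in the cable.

Take axes along and perpendicular to the incline. Weight components: W sin 19.5° = 753.2 N down-slope, W cos 19.5° = 2127 N into the surface.
Along incline: T cos 7.8° = W sin 19.5° → T = 760.2 N.
Perpendicular: N = W cos 19.5° − T sin 7.8° = 2024 N.

T ≈ 760 N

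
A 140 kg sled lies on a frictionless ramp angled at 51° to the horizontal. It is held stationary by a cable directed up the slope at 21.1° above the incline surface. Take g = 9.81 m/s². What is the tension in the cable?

Take axes along and perpendicular to the incline. Weight components: W sin 51° = 1067 N down-slope, W cos 51° = 864.3 N into the surface.
Along incline: T cos 21.1° = W sin 51° → T = 1144 N.
Perpendicular: N = W cos 51° − T sin 21.1° = 452.5 N.

T ≈ 1140 N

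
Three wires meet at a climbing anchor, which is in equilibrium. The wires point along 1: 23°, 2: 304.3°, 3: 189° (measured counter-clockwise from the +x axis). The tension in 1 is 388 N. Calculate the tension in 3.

T_3 ≈ 421 N

Resolve: ΣF_x = 388 cos 23° + T_2 cos 304.3° + T_3 cos 189° = 0.
        ΣF_y = 388 sin 23° + T_2 sin 304.3° + T_3 sin 189° = 0.
The known terms sum to (357.2, 151.6) N, so 0.5635 T_2 − 0.9877 T_3 = -357.2 and -0.8261 T_2 − 0.1564 T_3 = -151.6.
Solving simultaneously: T_2 = 103.8 N, T_3 = 420.8 N.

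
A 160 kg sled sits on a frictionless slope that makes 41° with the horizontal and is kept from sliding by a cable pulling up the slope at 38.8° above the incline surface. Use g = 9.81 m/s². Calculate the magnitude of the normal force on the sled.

Take axes along and perpendicular to the incline. Weight components: W sin 41° = 1030 N down-slope, W cos 41° = 1185 N into the surface.
Along incline: T cos 38.8° = W sin 41° → T = 1321 N.
Perpendicular: N = W cos 41° − T sin 38.8° = 356.7 N.

N ≈ 357 N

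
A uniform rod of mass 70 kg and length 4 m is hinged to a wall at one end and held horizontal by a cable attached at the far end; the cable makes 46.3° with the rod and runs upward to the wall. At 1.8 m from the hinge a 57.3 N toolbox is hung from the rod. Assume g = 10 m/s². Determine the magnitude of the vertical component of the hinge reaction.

Take torques about the hinge: T sin 46.3° · 4 = 70×10×2 + 57.3×1.8 = 1503.1 N·m.
So T = 1503.1 / (0.7230 × 4) = 519.78 N.
ΣF_y = 0: H_y = (70×10 + 57.3) − T sin 46.3° = 757.3 − 375.78 = 381.51 N.

|H_y| ≈ 382 N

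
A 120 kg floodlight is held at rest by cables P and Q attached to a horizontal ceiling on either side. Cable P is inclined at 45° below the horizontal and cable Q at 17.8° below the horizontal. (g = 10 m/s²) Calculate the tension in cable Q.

T_Q ≈ 954 N

Weight W = 120 × 10 = 1200 N acts straight down.
Horizontal: T_P cos 45° = T_Q cos 17.8°  →  T_P = 1.347 T_Q.
Vertical: T_P sin 45° + T_Q sin 17.8° = 1200.
Substituting the horizontal relation into the vertical equation gives 1.258 T_Q = 1200, so T_Q = 954 N.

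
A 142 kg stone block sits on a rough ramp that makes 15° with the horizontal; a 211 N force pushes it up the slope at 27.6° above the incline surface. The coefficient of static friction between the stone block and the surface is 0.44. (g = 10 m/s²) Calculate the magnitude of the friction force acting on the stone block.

f ≈ 181 N

Axes along / perpendicular to the incline. W sin 15° = 367.5 N down-slope; W cos 15° = 1372 N into the surface.
Perpendicular: N = W cos 15° − P sin 27.6° = 1372 − 97.76 = 1274 N.
Along incline: P cos 27.6° + f = W sin 15° (friction acts up-slope) → f = 367.5 − 187 = 180.5 N.
|f| = 180.5 N ≤ μN = 560.5 N, so the stone block is indeed static.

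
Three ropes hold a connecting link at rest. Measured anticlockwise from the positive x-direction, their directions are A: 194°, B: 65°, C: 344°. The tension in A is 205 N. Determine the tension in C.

Resolve: ΣF_x = 205 cos 194° + T_B cos 65° + T_C cos 344° = 0.
        ΣF_y = 205 sin 194° + T_B sin 65° + T_C sin 344° = 0.
The known terms sum to (-198.9, -49.59) N, so 0.4226 T_B + 0.9613 T_C = 198.9 and 0.9063 T_B − 0.2756 T_C = 49.59.
Solving simultaneously: T_B = 103.8 N, T_C = 161.3 N.

T_C ≈ 161 N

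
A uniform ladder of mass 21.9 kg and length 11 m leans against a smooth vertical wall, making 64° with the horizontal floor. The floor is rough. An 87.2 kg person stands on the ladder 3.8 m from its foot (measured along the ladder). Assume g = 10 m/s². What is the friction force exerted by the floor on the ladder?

Torques about the foot: N_wall · 11 sin 64° = 21.9×10×5.5 cos 64° + 87.2×10×3.8 cos 64° → N_wall = 200.33 N.
ΣF_x = 0: f_floor = N_wall = 200.33 N.

f ≈ 200 N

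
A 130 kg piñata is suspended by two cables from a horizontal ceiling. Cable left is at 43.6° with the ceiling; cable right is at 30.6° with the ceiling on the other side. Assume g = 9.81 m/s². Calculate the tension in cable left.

Weight W = 130 × 9.81 = 1275 N acts straight down.
Horizontal: T_left cos 43.6° = T_right cos 30.6°  →  T_right = 0.8413 T_left.
Vertical: T_left sin 43.6° + T_right sin 30.6° = 1275.
Substituting the horizontal relation into the vertical equation gives 1.118 T_left = 1275, so T_left = 1141 N.

T_left ≈ 1140 N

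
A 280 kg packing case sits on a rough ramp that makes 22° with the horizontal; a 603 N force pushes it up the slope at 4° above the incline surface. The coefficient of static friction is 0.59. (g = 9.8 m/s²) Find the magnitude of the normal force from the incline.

Axes along / perpendicular to the incline. W sin 22° = 1028 N down-slope; W cos 22° = 2544 N into the surface.
Perpendicular: N = W cos 22° − P sin 4° = 2544 − 42.06 = 2502 N.
Along incline: P cos 4° + f = W sin 22° (friction acts up-slope) → f = 1028 − 601.5 = 426.4 N.
|f| = 426.4 N ≤ μN = 1476 N, so the packing case is indeed static.

N ≈ 2500 N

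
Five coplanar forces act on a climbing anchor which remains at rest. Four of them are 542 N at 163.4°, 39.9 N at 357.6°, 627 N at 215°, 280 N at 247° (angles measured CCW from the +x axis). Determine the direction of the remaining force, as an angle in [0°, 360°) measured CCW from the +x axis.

Sum the known components: ΣF_x = -1103 N, ΣF_y = -464.2 N.
For equilibrium the remaining force must supply (−ΣF_x, −ΣF_y) = (1103, 464.2) N.
Magnitude = √((1103)² + (464.2)²) = 1196 N; direction = atan2(464.2, 1103) = 22.8°.

θ ≈ 22.8°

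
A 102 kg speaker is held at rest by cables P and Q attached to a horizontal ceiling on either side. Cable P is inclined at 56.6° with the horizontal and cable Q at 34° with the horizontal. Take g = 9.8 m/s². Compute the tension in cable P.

T_P ≈ 829 N

Weight W = 102 × 9.8 = 999.6 N acts straight down.
Horizontal: T_P cos 56.6° = T_Q cos 34°  →  T_Q = 0.664 T_P.
Vertical: T_P sin 56.6° + T_Q sin 34° = 999.6.
Substituting the horizontal relation into the vertical equation gives 1.206 T_P = 999.6, so T_P = 828.8 N.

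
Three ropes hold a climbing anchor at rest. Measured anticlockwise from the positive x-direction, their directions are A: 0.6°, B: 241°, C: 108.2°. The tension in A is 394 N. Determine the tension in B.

Resolve: ΣF_x = 394 cos 0.6° + T_B cos 241° + T_C cos 108.2° = 0.
        ΣF_y = 394 sin 0.6° + T_B sin 241° + T_C sin 108.2° = 0.
The known terms sum to (394, 4.126) N, so -0.4848 T_B − 0.3123 T_C = -394 and -0.8746 T_B + 0.9500 T_C = -4.126.
Solving simultaneously: T_B = 511.8 N, T_C = 466.9 N.

T_B ≈ 512 N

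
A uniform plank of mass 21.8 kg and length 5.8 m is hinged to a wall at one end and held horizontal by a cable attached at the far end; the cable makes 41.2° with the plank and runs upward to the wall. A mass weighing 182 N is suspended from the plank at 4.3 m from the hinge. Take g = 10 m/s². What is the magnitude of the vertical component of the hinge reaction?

|H_y| ≈ 156 N

Take torques about the hinge: T sin 41.2° · 5.8 = 21.8×10×2.9 + 182×4.3 = 1414.8 N·m.
So T = 1414.8 / (0.6587 × 5.8) = 370.33 N.
ΣF_y = 0: H_y = (21.8×10 + 182) − T sin 41.2° = 400 − 243.93 = 156.07 N.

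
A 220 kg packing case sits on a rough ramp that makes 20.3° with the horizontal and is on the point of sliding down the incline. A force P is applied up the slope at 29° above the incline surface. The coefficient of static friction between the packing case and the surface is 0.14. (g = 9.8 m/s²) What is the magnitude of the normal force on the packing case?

On the verge of sliding down the incline, friction equals μN and acts up the slope.
Perpendicular: N + P sin 29° = W cos 20.3° = 2022 N.
Along incline: P cos 29° + μN = W sin 20.3° with W sin 20.3° = 748 N.
Solving the pair for P and N: P = 576.3 N, N = 1743 N (and f = μN = 244 N).

N ≈ 1740 N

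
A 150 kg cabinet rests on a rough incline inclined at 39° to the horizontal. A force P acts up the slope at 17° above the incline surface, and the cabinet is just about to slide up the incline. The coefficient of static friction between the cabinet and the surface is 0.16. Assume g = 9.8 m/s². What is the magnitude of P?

On the verge of sliding up the incline, friction equals μN and acts down the slope.
Perpendicular: N + P sin 17° = W cos 39° = 1142 N.
Along incline: P cos 17° = W sin 39° + μN  with W sin 39° = 925.1 N.
Solving the pair for P and N: P = 1104 N, N = 819.5 N (and f = μN = 131.1 N).

P ≈ 1100 N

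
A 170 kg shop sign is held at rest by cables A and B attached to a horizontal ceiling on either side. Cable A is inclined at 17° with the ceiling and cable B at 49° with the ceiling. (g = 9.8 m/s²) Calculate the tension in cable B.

T_B ≈ 1740 N

Weight W = 170 × 9.8 = 1666 N acts straight down.
Horizontal: T_A cos 17° = T_B cos 49°  →  T_A = 0.686 T_B.
Vertical: T_A sin 17° + T_B sin 49° = 1666.
Substituting the horizontal relation into the vertical equation gives 0.9553 T_B = 1666, so T_B = 1744 N.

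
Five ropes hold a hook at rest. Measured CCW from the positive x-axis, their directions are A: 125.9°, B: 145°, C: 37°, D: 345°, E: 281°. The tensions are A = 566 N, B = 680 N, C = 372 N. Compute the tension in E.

Resolve: ΣF_x = 566 cos 125.9° + 680 cos 145° + 372 cos 37° + T_D cos 345° + T_E cos 281° = 0.
        ΣF_y = 566 sin 125.9° + 680 sin 145° + 372 sin 37° + T_D sin 345° + T_E sin 281° = 0.
The known terms sum to (-591.8, 1072) N, so 0.9659 T_D + 0.1908 T_E = 591.8 and -0.2588 T_D − 0.9816 T_E = -1072.
Solving simultaneously: T_D = 418.7 N, T_E = 982.1 N.

T_E ≈ 982 N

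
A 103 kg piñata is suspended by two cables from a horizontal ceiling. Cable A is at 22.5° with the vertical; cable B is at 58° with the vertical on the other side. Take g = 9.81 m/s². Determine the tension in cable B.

Angles from the horizontal: cable A is 90° − 22.5° = 67.5°, cable B is 90° − 58° = 32°.
Weight W = 103 × 9.81 = 1010 N acts straight down.
Horizontal: T_A cos 67.5° = T_B cos 32°  →  T_A = 2.216 T_B.
Vertical: T_A sin 67.5° + T_B sin 32° = 1010.
Substituting the horizontal relation into the vertical equation gives 2.577 T_B = 1010, so T_B = 392.1 N.

T_B ≈ 392 N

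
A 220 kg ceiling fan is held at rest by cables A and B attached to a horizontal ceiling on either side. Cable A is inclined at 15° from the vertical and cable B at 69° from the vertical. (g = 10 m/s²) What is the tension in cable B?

T_B ≈ 573 N

Angles from the horizontal: cable A is 90° − 15° = 75°, cable B is 90° − 69° = 21°.
Weight W = 220 × 10 = 2200 N acts straight down.
Horizontal: T_A cos 75° = T_B cos 21°  →  T_A = 3.607 T_B.
Vertical: T_A sin 75° + T_B sin 21° = 2200.
Substituting the horizontal relation into the vertical equation gives 3.843 T_B = 2200, so T_B = 572.5 N.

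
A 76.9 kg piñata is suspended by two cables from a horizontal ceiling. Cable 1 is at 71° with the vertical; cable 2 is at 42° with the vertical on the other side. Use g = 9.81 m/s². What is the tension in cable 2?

T_2 ≈ 775 N

Angles from the horizontal: cable 1 is 90° − 71° = 19°, cable 2 is 90° − 42° = 48°.
Weight W = 76.9 × 9.81 = 754.4 N acts straight down.
Horizontal: T_1 cos 19° = T_2 cos 48°  →  T_1 = 0.7077 T_2.
Vertical: T_1 sin 19° + T_2 sin 48° = 754.4.
Substituting the horizontal relation into the vertical equation gives 0.9735 T_2 = 754.4, so T_2 = 774.9 N.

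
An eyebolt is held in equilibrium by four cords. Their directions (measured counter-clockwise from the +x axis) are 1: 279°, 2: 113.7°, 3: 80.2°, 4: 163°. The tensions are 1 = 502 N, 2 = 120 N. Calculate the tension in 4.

Resolve: ΣF_x = 502 cos 279° + 120 cos 113.7° + T_3 cos 80.2° + T_4 cos 163° = 0.
        ΣF_y = 502 sin 279° + 120 sin 113.7° + T_3 sin 80.2° + T_4 sin 163° = 0.
The known terms sum to (30.3, -385.9) N, so 0.1702 T_3 − 0.9563 T_4 = -30.3 and 0.9854 T_3 + 0.2924 T_4 = 385.9.
Solving simultaneously: T_3 = 363.1 N, T_4 = 96.30 N.

T_4 ≈ 96.3 N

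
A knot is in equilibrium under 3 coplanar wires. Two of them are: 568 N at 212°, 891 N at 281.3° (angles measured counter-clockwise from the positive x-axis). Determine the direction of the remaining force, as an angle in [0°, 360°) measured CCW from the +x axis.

θ ≈ 75.3°

Sum the known components: ΣF_x = -307.1 N, ΣF_y = -1175 N.
For equilibrium the remaining force must supply (−ΣF_x, −ΣF_y) = (307.1, 1175) N.
Magnitude = √((307.1)² + (1175)²) = 1214 N; direction = atan2(1175, 307.1) = 75.3°.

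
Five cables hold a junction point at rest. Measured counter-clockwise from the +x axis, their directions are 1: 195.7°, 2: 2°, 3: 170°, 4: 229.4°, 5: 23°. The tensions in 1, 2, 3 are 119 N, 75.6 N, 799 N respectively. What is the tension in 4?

Resolve: ΣF_x = 119 cos 195.7° + 75.6 cos 2° + 799 cos 170° + T_4 cos 229.4° + T_5 cos 23° = 0.
        ΣF_y = 119 sin 195.7° + 75.6 sin 2° + 799 sin 170° + T_4 sin 229.4° + T_5 sin 23° = 0.
The known terms sum to (-825.9, 109.2) N, so -0.6508 T_4 + 0.9205 T_5 = 825.9 and -0.7593 T_4 + 0.3907 T_5 = -109.2.
Solving simultaneously: T_4 = 951.8 N, T_5 = 1570 N.

T_4 ≈ 952 N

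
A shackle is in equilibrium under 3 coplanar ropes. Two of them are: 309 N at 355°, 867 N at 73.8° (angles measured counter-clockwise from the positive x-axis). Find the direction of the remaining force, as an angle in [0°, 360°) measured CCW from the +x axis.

θ ≈ 236°

Sum the known components: ΣF_x = 549.7 N, ΣF_y = 805.6 N.
For equilibrium the remaining force must supply (−ΣF_x, −ΣF_y) = (-549.7, -805.6) N.
Magnitude = √((-549.7)² + (-805.6)²) = 975.3 N; direction = atan2(-805.6, -549.7) = 235.7°.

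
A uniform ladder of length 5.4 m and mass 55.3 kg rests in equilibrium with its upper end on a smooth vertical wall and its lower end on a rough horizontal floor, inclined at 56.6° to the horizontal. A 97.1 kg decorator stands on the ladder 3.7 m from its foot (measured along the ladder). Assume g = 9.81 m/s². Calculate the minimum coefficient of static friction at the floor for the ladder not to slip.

μ_min ≈ 0.407

ΣF_y = 0: N_floor = 55.3×9.81 + 97.1×9.81 = 1495 N.
Torques about the foot: N_wall · 5.4 sin 56.6° = 55.3×9.81×2.7 cos 56.6° + 97.1×9.81×3.7 cos 56.6° → N_wall = 609.21 N.
ΣF_x = 0: f_floor = N_wall = 609.21 N.
μ_min = f_floor / N_floor = 609.21 / 1495 = 0.4075.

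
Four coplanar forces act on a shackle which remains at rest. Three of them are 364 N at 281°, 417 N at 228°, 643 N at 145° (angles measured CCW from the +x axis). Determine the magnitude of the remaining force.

F ≈ 794 N

Sum the known components: ΣF_x = -736.3 N, ΣF_y = -298.4 N.
For equilibrium the remaining force must supply (−ΣF_x, −ΣF_y) = (736.3, 298.4) N.
Magnitude = √((736.3)² + (298.4)²) = 794.5 N; direction = atan2(298.4, 736.3) = 22.1°.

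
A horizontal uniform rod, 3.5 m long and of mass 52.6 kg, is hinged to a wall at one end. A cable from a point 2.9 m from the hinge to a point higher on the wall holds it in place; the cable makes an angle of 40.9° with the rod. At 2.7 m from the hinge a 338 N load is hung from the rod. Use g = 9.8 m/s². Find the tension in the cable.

Take torques about the hinge: T sin 40.9° · 2.9 = 52.6×9.8×1.75 + 338×2.7 = 1814.7 N·m.
So T = 1814.7 / (0.6547 × 2.9) = 955.73 N.

T ≈ 956 N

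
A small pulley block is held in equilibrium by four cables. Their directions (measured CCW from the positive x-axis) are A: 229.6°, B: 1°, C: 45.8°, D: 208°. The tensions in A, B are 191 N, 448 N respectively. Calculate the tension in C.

Resolve: ΣF_x = 191 cos 229.6° + 448 cos 1° + T_C cos 45.8° + T_D cos 208° = 0.
        ΣF_y = 191 sin 229.6° + 448 sin 1° + T_C sin 45.8° + T_D sin 208° = 0.
The known terms sum to (324.1, -137.6) N, so 0.6972 T_C − 0.8829 T_D = -324.1 and 0.7169 T_C − 0.4695 T_D = 137.6.
Solving simultaneously: T_C = 895.3 N, T_D = 1074 N.

T_C ≈ 895 N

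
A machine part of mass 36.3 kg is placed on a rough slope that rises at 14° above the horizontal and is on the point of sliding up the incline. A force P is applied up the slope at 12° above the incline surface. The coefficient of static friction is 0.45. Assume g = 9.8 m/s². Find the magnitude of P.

On the verge of sliding up the incline, friction equals μN and acts down the slope.
Perpendicular: N + P sin 12° = W cos 14° = 345.2 N.
Along incline: P cos 12° = W sin 14° + μN  with W sin 14° = 86.06 N.
Solving the pair for P and N: P = 225.2 N, N = 298.3 N (and f = μN = 134.3 N).

P ≈ 225 N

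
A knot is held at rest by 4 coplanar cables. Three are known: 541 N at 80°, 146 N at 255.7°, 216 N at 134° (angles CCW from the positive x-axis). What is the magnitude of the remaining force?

F ≈ 554 N

Sum the known components: ΣF_x = -92.16 N, ΣF_y = 546.7 N.
For equilibrium the remaining force must supply (−ΣF_x, −ΣF_y) = (92.16, -546.7) N.
Magnitude = √((92.16)² + (-546.7)²) = 554.4 N; direction = atan2(-546.7, 92.16) = 279.6°.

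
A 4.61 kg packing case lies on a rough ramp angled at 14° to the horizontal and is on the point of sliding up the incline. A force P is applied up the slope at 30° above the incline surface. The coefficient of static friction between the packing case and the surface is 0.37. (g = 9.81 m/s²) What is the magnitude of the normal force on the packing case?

On the verge of sliding up the incline, friction equals μN and acts down the slope.
Perpendicular: N + P sin 30° = W cos 14° = 43.88 N.
Along incline: P cos 30° = W sin 14° + μN  with W sin 14° = 10.94 N.
Solving the pair for P and N: P = 25.86 N, N = 30.95 N (and f = μN = 11.45 N).

N ≈ 31 N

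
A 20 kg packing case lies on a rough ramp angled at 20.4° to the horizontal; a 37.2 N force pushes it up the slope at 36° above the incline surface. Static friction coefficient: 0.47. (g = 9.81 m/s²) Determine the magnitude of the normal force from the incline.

N ≈ 162 N

Axes along / perpendicular to the incline. W sin 20.4° = 68.39 N down-slope; W cos 20.4° = 183.9 N into the surface.
Perpendicular: N = W cos 20.4° − P sin 36° = 183.9 − 21.87 = 162 N.
Along incline: P cos 36° + f = W sin 20.4° (friction acts up-slope) → f = 68.39 − 30.1 = 38.29 N.
|f| = 38.29 N ≤ μN = 76.15 N, so the packing case is indeed static.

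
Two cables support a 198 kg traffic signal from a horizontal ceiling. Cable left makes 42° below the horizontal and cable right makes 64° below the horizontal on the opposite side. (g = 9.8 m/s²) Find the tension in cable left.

T_left ≈ 885 N

Weight W = 198 × 9.8 = 1940 N acts straight down.
Horizontal: T_left cos 42° = T_right cos 64°  →  T_right = 1.695 T_left.
Vertical: T_left sin 42° + T_right sin 64° = 1940.
Substituting the horizontal relation into the vertical equation gives 2.193 T_left = 1940, so T_left = 884.9 N.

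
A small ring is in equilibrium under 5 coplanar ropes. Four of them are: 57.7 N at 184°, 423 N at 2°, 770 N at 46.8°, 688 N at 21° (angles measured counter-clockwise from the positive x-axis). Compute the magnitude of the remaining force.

F ≈ 1740 N

Sum the known components: ΣF_x = 1535 N, ΣF_y = 818.6 N.
For equilibrium the remaining force must supply (−ΣF_x, −ΣF_y) = (-1535, -818.6) N.
Magnitude = √((-1535)² + (-818.6)²) = 1739 N; direction = atan2(-818.6, -1535) = 208.1°.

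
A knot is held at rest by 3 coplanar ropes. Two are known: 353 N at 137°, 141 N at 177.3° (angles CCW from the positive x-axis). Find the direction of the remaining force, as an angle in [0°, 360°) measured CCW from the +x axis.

θ ≈ 328°

Sum the known components: ΣF_x = -399 N, ΣF_y = 247.4 N.
For equilibrium the remaining force must supply (−ΣF_x, −ΣF_y) = (399, -247.4) N.
Magnitude = √((399)² + (-247.4)²) = 469.5 N; direction = atan2(-247.4, 399) = 328.2°.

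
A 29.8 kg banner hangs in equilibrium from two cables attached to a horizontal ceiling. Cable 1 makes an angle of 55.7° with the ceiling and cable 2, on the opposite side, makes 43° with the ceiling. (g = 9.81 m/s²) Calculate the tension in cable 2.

T_2 ≈ 167 N

Weight W = 29.8 × 9.81 = 292.3 N acts straight down.
Horizontal: T_1 cos 55.7° = T_2 cos 43°  →  T_1 = 1.298 T_2.
Vertical: T_1 sin 55.7° + T_2 sin 43° = 292.3.
Substituting the horizontal relation into the vertical equation gives 1.754 T_2 = 292.3, so T_2 = 166.7 N.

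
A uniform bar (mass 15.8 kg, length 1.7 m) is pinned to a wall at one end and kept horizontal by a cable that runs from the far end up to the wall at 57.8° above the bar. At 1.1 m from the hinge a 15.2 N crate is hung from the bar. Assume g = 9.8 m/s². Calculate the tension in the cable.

Take torques about the hinge: T sin 57.8° · 1.7 = 15.8×9.8×0.85 + 15.2×1.1 = 148.33 N·m.
So T = 148.33 / (0.8462 × 1.7) = 103.12 N.

T ≈ 103 N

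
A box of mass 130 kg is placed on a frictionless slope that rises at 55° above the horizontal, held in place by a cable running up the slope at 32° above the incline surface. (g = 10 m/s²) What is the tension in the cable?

T ≈ 1260 N

Take axes along and perpendicular to the incline. Weight components: W sin 55° = 1065 N down-slope, W cos 55° = 745.6 N into the surface.
Along incline: T cos 32° = W sin 55° → T = 1256 N.
Perpendicular: N = W cos 55° − T sin 32° = 80.23 N.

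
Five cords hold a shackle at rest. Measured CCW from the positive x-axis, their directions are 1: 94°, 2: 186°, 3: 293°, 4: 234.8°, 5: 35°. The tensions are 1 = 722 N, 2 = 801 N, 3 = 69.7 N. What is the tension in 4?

Resolve: ΣF_x = 722 cos 94° + 801 cos 186° + 69.7 cos 293° + T_4 cos 234.8° + T_5 cos 35° = 0.
        ΣF_y = 722 sin 94° + 801 sin 186° + 69.7 sin 293° + T_4 sin 234.8° + T_5 sin 35° = 0.
The known terms sum to (-819.7, 572.4) N, so -0.5764 T_4 + 0.8192 T_5 = 819.7 and -0.8171 T_4 + 0.5736 T_5 = -572.4.
Solving simultaneously: T_4 = 2772 N, T_5 = 2951 N.

T_4 ≈ 2770 N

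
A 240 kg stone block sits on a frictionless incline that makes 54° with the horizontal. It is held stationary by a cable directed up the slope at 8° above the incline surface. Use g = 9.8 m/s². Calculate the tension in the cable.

Take axes along and perpendicular to the incline. Weight components: W sin 54° = 1903 N down-slope, W cos 54° = 1382 N into the surface.
Along incline: T cos 8° = W sin 54° → T = 1922 N.
Perpendicular: N = W cos 54° − T sin 8° = 1115 N.

T ≈ 1920 N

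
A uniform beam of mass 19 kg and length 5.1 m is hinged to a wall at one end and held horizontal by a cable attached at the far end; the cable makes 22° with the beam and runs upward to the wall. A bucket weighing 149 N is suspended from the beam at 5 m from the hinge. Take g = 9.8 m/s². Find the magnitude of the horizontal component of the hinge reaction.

H_x ≈ 592 N

Take torques about the hinge: T sin 22° · 5.1 = 19×9.8×2.55 + 149×5 = 1219.8 N·m.
So T = 1219.8 / (0.3746 × 5.1) = 638.48 N.
ΣF_x = 0: H_x = T cos 22° = 591.99 N.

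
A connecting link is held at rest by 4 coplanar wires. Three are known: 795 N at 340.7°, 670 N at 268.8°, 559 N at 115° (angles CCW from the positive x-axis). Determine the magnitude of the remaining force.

Sum the known components: ΣF_x = 500 N, ΣF_y = -426 N.
For equilibrium the remaining force must supply (−ΣF_x, −ΣF_y) = (-500, 426) N.
Magnitude = √((-500)² + (426)²) = 656.9 N; direction = atan2(426, -500) = 139.6°.

F ≈ 657 N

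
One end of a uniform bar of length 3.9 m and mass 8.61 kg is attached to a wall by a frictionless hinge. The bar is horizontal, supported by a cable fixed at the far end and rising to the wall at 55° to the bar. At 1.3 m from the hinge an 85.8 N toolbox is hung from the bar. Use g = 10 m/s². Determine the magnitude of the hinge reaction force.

|H| ≈ 112 N

Take torques about the hinge: T sin 55° · 3.9 = 8.61×10×1.95 + 85.8×1.3 = 279.44 N·m.
So T = 279.44 / (0.8192 × 3.9) = 87.468 N.
ΣF_x = 0: H_x = T cos 55° = 50.17 N.
ΣF_y = 0: H_y = (8.61×10 + 85.8) − T sin 55° = 171.9 − 71.65 = 100.25 N.
|H| = √(H_x² + H_y²) = √((50.17)² + (100.25)²) = 112.1 N.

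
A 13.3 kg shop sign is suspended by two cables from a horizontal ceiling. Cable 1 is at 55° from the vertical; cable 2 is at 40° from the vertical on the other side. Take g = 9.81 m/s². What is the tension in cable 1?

T_1 ≈ 84.2 N

Angles from the horizontal: cable 1 is 90° − 55° = 35°, cable 2 is 90° − 40° = 50°.
Weight W = 13.3 × 9.81 = 130.5 N acts straight down.
Horizontal: T_1 cos 35° = T_2 cos 50°  →  T_2 = 1.274 T_1.
Vertical: T_1 sin 35° + T_2 sin 50° = 130.5.
Substituting the horizontal relation into the vertical equation gives 1.55 T_1 = 130.5, so T_1 = 84.19 N.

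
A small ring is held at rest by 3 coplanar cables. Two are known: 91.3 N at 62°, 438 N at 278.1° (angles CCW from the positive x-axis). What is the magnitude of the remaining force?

F ≈ 368 N

Sum the known components: ΣF_x = 104.6 N, ΣF_y = -353 N.
For equilibrium the remaining force must supply (−ΣF_x, −ΣF_y) = (-104.6, 353) N.
Magnitude = √((-104.6)² + (353)²) = 368.2 N; direction = atan2(353, -104.6) = 106.5°.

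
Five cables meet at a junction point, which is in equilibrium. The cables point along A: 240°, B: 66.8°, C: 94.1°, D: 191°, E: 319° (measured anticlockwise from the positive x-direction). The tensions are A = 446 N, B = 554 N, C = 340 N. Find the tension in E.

Resolve: ΣF_x = 446 cos 240° + 554 cos 66.8° + 340 cos 94.1° + T_D cos 191° + T_E cos 319° = 0.
        ΣF_y = 446 sin 240° + 554 sin 66.8° + 340 sin 94.1° + T_D sin 191° + T_E sin 319° = 0.
The known terms sum to (-29.07, 462.1) N, so -0.9816 T_D + 0.7547 T_E = 29.07 and -0.1908 T_D − 0.6561 T_E = -462.1.
Solving simultaneously: T_D = 418.4 N, T_E = 582.7 N.

T_E ≈ 583 N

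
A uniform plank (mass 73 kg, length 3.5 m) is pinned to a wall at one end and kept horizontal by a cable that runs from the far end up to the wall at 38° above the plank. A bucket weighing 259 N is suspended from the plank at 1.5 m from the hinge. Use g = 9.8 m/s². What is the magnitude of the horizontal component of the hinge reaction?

H_x ≈ 600 N

Take torques about the hinge: T sin 38° · 3.5 = 73×9.8×1.75 + 259×1.5 = 1640.5 N·m.
So T = 1640.5 / (0.6157 × 3.5) = 761.29 N.
ΣF_x = 0: H_x = T cos 38° = 599.91 N.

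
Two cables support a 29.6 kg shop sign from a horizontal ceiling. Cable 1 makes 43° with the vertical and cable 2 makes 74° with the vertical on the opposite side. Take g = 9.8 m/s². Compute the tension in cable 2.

T_2 ≈ 222 N

Angles from the horizontal: cable 1 is 90° − 43° = 47°, cable 2 is 90° − 74° = 16°.
Weight W = 29.6 × 9.8 = 290.1 N acts straight down.
Horizontal: T_1 cos 47° = T_2 cos 16°  →  T_1 = 1.409 T_2.
Vertical: T_1 sin 47° + T_2 sin 16° = 290.1.
Substituting the horizontal relation into the vertical equation gives 1.306 T_2 = 290.1, so T_2 = 222 N.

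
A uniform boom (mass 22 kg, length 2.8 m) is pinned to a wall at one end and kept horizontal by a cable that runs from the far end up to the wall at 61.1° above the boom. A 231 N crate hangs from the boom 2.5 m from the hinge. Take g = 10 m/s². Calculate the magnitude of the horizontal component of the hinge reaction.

H_x ≈ 175 N

Take torques about the hinge: T sin 61.1° · 2.8 = 22×10×1.4 + 231×2.5 = 885.5 N·m.
So T = 885.5 / (0.8755 × 2.8) = 361.24 N.
ΣF_x = 0: H_x = T cos 61.1° = 174.58 N.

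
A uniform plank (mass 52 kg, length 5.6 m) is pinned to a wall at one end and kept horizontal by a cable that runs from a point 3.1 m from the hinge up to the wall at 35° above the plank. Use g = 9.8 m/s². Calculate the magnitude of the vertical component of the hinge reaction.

|H_y| ≈ 49.3 N

Take torques about the hinge: T sin 35° · 3.1 = 52×9.8×2.8 = 1426.9 N·m.
So T = 1426.9 / (0.5736 × 3.1) = 802.48 N.
ΣF_y = 0: H_y = (52×9.8) − T sin 35° = 509.6 − 460.28 = 49.316 N.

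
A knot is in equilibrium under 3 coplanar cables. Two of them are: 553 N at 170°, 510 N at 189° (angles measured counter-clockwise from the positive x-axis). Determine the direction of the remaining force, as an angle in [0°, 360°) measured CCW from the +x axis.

θ ≈ 359°

Sum the known components: ΣF_x = -1048 N, ΣF_y = 16.25 N.
For equilibrium the remaining force must supply (−ΣF_x, −ΣF_y) = (1048, -16.25) N.
Magnitude = √((1048)² + (-16.25)²) = 1048 N; direction = atan2(-16.25, 1048) = 359.1°.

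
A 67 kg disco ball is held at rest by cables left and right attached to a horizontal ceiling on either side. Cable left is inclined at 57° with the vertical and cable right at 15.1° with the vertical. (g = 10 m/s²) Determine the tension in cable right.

Angles from the horizontal: cable left is 90° − 57° = 33°, cable right is 90° − 15.1° = 74.9°.
Weight W = 67 × 10 = 670 N acts straight down.
Horizontal: T_left cos 33° = T_right cos 74.9°  →  T_left = 0.3106 T_right.
Vertical: T_left sin 33° + T_right sin 74.9° = 670.
Substituting the horizontal relation into the vertical equation gives 1.135 T_right = 670, so T_right = 590.5 N.

T_right ≈ 590 N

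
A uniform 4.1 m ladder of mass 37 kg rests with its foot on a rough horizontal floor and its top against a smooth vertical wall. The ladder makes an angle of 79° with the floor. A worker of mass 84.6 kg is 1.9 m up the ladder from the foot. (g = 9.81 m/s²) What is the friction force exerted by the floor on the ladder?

Torques about the foot: N_wall · 4.1 sin 79° = 37×9.81×2.05 cos 79° + 84.6×9.81×1.9 cos 79° → N_wall = 110.04 N.
ΣF_x = 0: f_floor = N_wall = 110.04 N.

f ≈ 110 N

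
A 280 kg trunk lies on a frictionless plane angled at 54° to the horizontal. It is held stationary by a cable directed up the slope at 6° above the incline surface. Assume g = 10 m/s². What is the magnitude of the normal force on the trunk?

Take axes along and perpendicular to the incline. Weight components: W sin 54° = 2265 N down-slope, W cos 54° = 1646 N into the surface.
Along incline: T cos 6° = W sin 54° → T = 2278 N.
Perpendicular: N = W cos 54° − T sin 6° = 1408 N.

N ≈ 1410 N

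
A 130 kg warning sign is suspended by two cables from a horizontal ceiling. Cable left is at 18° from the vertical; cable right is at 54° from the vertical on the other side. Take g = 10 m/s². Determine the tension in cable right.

T_right ≈ 422 N

Angles from the horizontal: cable left is 90° − 18° = 72°, cable right is 90° − 54° = 36°.
Weight W = 130 × 10 = 1300 N acts straight down.
Horizontal: T_left cos 72° = T_right cos 36°  →  T_left = 2.618 T_right.
Vertical: T_left sin 72° + T_right sin 36° = 1300.
Substituting the horizontal relation into the vertical equation gives 3.078 T_right = 1300, so T_right = 422.4 N.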